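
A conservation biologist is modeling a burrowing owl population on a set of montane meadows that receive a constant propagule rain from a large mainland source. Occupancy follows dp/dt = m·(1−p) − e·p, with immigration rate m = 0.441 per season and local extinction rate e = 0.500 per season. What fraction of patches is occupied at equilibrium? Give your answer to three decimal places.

At equilibrium the propagule rain into empty patches balances local extinction: m(1−p*) = e·p*.
p* = m/(m+e) = 0.441/(0.441+0.500) = 0.441/0.9410 = 0.4687.

0.469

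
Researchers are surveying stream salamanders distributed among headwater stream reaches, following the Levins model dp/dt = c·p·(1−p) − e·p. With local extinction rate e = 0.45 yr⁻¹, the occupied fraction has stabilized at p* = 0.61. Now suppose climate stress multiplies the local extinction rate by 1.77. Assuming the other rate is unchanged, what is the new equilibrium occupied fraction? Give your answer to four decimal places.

0.3097

Balance c(1−p*) = e gives c = e/(1 − 0.61000) = 0.45/0.39000 = 1.15385.
New p* = 1 − e/c = 1 − 0.79650/1.15385 = 0.30970.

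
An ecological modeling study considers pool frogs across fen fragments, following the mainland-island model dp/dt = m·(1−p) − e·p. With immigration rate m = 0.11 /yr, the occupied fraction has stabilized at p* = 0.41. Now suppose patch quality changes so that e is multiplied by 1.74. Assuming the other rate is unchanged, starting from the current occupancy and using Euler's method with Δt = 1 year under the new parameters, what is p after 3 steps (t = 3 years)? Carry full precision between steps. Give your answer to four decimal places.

Balance m(1−p*) = e·p* gives e = m(1−p*)/p* = 0.11×0.59000/0.41000 = 0.15829.
Starting from p₀ = 0.41000; update p ← p + (dp/dt)·Δt with the new parameters.
t = 1: p = 0.41000 + (-0.04803) = 0.36197
t = 2: p = 0.36197 + (-0.02952) = 0.33246
t = 3: p = 0.33246 + (-0.01814) = 0.31432

0.3143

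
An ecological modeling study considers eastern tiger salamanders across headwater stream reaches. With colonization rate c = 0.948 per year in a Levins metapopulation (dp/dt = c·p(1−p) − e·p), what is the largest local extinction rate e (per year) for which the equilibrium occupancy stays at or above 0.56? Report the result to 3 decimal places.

1 − e/c ≥ 0.56 ⇒ e ≤ c(1 − 0.56) = 0.948 × 0.4400.
e_max = 0.4171.

0.417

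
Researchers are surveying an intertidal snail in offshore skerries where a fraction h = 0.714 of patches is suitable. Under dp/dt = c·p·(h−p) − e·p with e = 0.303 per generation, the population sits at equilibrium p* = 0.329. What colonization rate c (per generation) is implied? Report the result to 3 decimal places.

At equilibrium c(h−p*) = e, so c = e/(h−p*).
c = 0.303/(0.714 − 0.329) = 0.303/0.3850 = 0.7870.

0.787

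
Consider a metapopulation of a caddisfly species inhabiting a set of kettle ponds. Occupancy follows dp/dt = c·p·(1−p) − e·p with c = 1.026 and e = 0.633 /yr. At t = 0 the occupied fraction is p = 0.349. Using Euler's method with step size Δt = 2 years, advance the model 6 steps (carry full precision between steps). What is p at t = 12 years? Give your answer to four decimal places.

Update rule: p ← p + [c·p·(1−p) − e·p]·Δt with Δt = 2.
step 1: Δp = +0.02438, p = 0.37338
step 2: Δp = +0.00740, p = 0.38078
step 3: Δp = +0.00177, p = 0.38255
step 4: Δp = +0.00039, p = 0.38293
step 5: Δp = +0.00008, p = 0.38302
step 6: Δp = +0.00002, p = 0.38304

0.3830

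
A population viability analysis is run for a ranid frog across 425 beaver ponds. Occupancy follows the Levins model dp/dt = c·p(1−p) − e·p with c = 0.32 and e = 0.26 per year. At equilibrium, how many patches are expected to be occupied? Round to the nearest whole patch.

p* = 1 − e/c = 1 − 0.26/0.32 = 0.1875.
Expected occupied patches = N × p* = 425 × 0.1875 = 79.69 ≈ 80.

80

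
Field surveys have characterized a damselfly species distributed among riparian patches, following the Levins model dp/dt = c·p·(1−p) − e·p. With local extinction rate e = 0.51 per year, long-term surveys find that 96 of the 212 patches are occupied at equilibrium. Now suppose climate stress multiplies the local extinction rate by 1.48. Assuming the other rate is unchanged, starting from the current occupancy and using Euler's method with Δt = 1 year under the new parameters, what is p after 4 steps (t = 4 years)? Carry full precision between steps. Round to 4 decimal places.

Observed p* = 96/212 = 0.45283.
Balance c(1−p*) = e gives c = e/(1 − 0.45283) = 0.51/0.54717 = 0.93207.
Starting from p₀ = 0.45283; update p ← p + (dp/dt)·Δt with the new parameters.
step 1: Δp = -0.11085, p = 0.34198
step 2: Δp = -0.04838, p = 0.29360
step 3: Δp = -0.02830, p = 0.26530
step 4: Δp = -0.01857, p = 0.24673

0.2467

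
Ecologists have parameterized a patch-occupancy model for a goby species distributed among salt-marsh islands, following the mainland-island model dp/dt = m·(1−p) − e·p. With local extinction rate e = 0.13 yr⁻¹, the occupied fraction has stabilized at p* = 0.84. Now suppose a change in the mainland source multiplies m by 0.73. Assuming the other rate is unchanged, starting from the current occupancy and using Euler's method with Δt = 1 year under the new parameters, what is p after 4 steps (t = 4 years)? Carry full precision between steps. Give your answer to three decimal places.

Balance m(1−p*) = e·p* gives m = e·p*/(1−p*) = 0.13×0.84000/0.16000 = 0.68250.
Starting from p₀ = 0.84000; update p ← p + (dp/dt)·Δt with the new parameters.
step 1: Δp = -0.02948, p = 0.81052
step 2: Δp = -0.01096, p = 0.79955
step 3: Δp = -0.00408, p = 0.79548
step 4: Δp = -0.00152, p = 0.79396

0.794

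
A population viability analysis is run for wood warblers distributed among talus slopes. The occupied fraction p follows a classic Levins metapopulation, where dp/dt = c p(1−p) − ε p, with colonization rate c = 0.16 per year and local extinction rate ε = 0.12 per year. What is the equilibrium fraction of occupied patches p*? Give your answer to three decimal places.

0.250

At equilibrium, colonization balances extinction: c·p*·(1−p*) = ε·p*.
So p* = 1 − ε/c = 1 − 0.12/0.16 = 1 − 0.7500 = 0.2500.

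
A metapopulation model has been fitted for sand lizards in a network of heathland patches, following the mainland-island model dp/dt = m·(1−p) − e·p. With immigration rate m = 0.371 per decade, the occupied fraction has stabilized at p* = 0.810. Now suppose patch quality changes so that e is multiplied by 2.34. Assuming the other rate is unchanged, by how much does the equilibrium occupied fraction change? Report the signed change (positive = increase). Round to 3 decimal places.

-0.164

Balance m(1−p*) = e·p* gives e = m(1−p*)/p* = 0.371×0.19000/0.81000 = 0.08702.
New p* = m/(m+e) = 0.37100/(0.37100+0.20363) = 0.64563.
Δp* = 0.64563 − 0.81000 = -0.16437.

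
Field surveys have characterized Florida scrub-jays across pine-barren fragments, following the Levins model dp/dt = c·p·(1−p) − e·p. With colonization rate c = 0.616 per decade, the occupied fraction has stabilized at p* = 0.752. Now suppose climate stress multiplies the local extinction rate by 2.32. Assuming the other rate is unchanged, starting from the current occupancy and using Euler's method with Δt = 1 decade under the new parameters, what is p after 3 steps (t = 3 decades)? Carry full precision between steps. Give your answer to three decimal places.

0.499

Balance c(1−p*) = e gives e = 0.616×(1 − 0.75200) = 0.15277.
Starting from p₀ = 0.75200; update p ← p + (dp/dt)·Δt with the new parameters.
t = 1: p = 0.75200 + (-0.15164) = 0.60036
t = 2: p = 0.60036 + (-0.06498) = 0.53537
t = 3: p = 0.53537 + (-0.03652) = 0.49885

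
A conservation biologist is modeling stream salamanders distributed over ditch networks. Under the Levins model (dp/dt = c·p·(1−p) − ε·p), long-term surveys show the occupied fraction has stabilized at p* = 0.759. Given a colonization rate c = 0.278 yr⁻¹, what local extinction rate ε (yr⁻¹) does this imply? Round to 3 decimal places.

0.067

At equilibrium c(1−p*) = ε.
ε = 0.278 × (1 − 0.759) = 0.278 × 0.2410 = 0.0670.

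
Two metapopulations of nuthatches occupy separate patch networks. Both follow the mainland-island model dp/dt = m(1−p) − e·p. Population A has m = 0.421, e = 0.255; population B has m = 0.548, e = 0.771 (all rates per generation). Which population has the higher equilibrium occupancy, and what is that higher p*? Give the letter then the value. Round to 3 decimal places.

A, 0.623

A: p*_A = m/(m+e) = 0.421/0.6760 = 0.6228.
B: p*_B = 0.548/1.3190 = 0.4155.
A is higher at 0.6228.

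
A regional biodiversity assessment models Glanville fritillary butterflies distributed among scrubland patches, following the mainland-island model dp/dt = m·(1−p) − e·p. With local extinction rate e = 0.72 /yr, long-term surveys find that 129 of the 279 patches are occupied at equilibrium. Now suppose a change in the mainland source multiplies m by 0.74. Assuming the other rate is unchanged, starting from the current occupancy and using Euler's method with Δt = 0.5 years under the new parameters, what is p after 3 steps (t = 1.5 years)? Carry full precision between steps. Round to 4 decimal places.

Observed p* = 129/279 = 0.46237.
Balance m(1−p*) = e·p* gives m = e·p*/(1−p*) = 0.72×0.46237/0.53763 = 0.61920.
Starting from p₀ = 0.46237; update p ← p + (dp/dt)·Δt with the new parameters.
  1  |  dp/dt·Δt = -0.043277  |  p_1 = 0.419088
  2  |  dp/dt·Δt = -0.017783  |  p_2 = 0.401306
  3  |  dp/dt·Δt = -0.007307  |  p_3 = 0.393999

0.3940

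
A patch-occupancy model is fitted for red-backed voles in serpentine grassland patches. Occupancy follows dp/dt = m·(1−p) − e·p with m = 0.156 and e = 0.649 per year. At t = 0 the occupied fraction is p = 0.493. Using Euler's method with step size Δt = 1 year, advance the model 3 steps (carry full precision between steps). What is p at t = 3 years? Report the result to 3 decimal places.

0.196

Update rule: p ← p + [m·(1−p) − e·p]·Δt with Δt = 1.
  1  |  dp/dt·Δt = -0.240865  |  p_1 = 0.252135
  2  |  dp/dt·Δt = -0.046969  |  p_2 = 0.205166
  3  |  dp/dt·Δt = -0.009159  |  p_3 = 0.196007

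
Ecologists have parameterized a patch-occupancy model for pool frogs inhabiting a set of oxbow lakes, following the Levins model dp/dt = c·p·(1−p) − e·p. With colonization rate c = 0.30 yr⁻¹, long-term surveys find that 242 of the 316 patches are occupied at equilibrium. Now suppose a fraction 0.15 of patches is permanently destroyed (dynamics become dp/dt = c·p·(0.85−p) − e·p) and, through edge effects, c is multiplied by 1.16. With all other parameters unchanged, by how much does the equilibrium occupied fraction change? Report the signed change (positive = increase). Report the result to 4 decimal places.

-0.1177

Observed p* = 242/316 = 0.76582.
Balance c(1−p*) = e gives e = 0.30×(1 − 0.76582) = 0.07025.
New p* = 0.85 − e/c = 0.85 − 0.07025/0.34800 = 0.64813.
Δp* = 0.64813 − 0.76582 = -0.11769.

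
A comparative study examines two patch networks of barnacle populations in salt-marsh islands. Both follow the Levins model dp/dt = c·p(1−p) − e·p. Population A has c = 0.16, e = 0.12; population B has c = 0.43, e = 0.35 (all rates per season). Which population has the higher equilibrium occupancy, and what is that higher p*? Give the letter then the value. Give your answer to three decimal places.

A, 0.250

A: p*_A = 1 − 0.12/0.16 = 0.2500.
B: p*_B = 1 − 0.35/0.43 = 0.1860.
A is higher at 0.2500.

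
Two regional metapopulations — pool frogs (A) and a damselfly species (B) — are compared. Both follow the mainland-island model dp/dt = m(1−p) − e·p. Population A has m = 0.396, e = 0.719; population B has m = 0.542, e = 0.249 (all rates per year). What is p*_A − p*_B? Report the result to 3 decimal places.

A: p*_A = m/(m+e) = 0.396/1.1150 = 0.3552.
B: p*_B = 0.542/0.7910 = 0.6852.
p*_A − p*_B = 0.3552 − 0.6852 = -0.3301.

-0.330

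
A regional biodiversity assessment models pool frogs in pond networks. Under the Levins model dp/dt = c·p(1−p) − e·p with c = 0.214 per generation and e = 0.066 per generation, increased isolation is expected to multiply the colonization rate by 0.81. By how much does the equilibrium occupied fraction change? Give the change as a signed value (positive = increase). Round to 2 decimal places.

Before: p* = 1 − 0.066/0.214 = 0.6916.
After the change, c = 0.17334, e = 0.066, so p* = 1 − 0.066/0.17334 = 0.6192.
Δp* = 0.6192 − 0.6916 = -0.0723.

-0.07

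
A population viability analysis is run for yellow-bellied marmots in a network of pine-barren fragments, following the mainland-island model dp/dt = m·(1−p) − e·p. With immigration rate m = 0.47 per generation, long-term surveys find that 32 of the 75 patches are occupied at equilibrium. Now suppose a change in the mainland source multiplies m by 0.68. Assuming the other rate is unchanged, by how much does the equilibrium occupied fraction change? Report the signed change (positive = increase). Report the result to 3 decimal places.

-0.091

Observed p* = 32/75 = 0.42667.
Balance m(1−p*) = e·p* gives e = m(1−p*)/p* = 0.47×0.57333/0.42667 = 0.63155.
New p* = m/(m+e) = 0.31960/(0.31960+0.63155) = 0.33601.
Δp* = 0.33601 − 0.42667 = -0.09066.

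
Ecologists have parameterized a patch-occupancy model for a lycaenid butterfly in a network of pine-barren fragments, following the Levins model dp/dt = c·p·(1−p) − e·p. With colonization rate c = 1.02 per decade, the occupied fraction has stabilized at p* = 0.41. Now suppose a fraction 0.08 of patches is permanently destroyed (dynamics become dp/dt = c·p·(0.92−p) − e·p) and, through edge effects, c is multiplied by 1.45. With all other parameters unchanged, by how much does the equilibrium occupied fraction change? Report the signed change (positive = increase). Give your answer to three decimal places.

0.103

Balance c(1−p*) = e gives e = 1.02×(1 − 0.41000) = 0.60180.
New p* = 0.92 − e/c = 0.92 − 0.60180/1.47900 = 0.51310.
Δp* = 0.51310 − 0.41000 = +0.10310.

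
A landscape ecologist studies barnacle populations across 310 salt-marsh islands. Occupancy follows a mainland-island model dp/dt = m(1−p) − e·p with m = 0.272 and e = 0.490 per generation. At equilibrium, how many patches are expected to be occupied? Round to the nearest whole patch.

p* = m/(m+e) = 0.272/0.7620 = 0.3570.
Expected occupied patches = N × p* = 310 × 0.3570 = 110.66 ≈ 111.

111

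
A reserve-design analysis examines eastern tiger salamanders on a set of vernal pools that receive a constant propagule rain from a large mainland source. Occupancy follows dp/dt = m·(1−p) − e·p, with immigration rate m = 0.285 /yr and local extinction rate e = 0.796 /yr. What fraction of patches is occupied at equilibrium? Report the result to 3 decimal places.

At equilibrium the propagule rain into empty patches balances local extinction: m(1−p*) = e·p*.
p* = m/(m+e) = 0.285/(0.285+0.796) = 0.285/1.0810 = 0.2636.

0.264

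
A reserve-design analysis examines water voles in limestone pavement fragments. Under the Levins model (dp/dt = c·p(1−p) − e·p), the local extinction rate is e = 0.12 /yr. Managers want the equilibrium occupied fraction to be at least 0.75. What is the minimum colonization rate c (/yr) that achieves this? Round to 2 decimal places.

p* = 1 − e/c ≥ 0.75 requires e/c ≤ 0.2500, i.e. c ≥ e/0.2500.
c_min = 0.12/0.2500 = 0.4800.

0.48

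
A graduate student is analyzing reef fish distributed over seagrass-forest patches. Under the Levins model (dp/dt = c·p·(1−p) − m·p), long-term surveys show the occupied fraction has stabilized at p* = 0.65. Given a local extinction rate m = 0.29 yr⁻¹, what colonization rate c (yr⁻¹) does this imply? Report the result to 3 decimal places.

At equilibrium c(1−p*) = m, so c = m/(1−p*).
c = 0.29/(1 − 0.65) = 0.29/0.3500 = 0.8286.

0.829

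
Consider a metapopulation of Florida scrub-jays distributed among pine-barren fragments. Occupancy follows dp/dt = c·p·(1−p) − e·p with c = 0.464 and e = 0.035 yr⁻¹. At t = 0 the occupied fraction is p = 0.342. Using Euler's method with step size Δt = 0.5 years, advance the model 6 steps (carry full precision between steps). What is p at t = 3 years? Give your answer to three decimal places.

Update rule: p ← p + [c·p·(1−p) − e·p]·Δt with Δt = 0.5.
t = 0.5: p = 0.34200 + (+0.04622) = 0.38822
t = 1: p = 0.38822 + (+0.04831) = 0.43653
t = 1.5: p = 0.43653 + (+0.04943) = 0.48596
t = 2: p = 0.48596 + (+0.04945) = 0.53541
t = 2.5: p = 0.53541 + (+0.04834) = 0.58375
t = 3: p = 0.58375 + (+0.04616) = 0.62990

0.630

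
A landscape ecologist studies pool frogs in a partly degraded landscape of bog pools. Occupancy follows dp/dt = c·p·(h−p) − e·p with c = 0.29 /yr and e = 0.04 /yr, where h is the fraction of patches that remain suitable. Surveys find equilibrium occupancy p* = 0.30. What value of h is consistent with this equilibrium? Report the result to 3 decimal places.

0.438

At equilibrium c(h−p*) = e, so h = p* + e/c.
h = 0.30 + 0.04/0.29 = 0.30 + 0.1379 = 0.4379.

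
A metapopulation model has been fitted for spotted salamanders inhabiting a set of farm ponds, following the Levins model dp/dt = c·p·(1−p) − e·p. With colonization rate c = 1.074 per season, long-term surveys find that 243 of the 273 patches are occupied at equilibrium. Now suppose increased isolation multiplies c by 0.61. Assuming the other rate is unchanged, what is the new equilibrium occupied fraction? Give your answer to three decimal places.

Observed p* = 243/273 = 0.89011.
Balance c(1−p*) = e gives e = 1.074×(1 − 0.89011) = 0.11802.
New p* = 1 − e/c = 1 − 0.11802/0.65514 = 0.81986.

0.820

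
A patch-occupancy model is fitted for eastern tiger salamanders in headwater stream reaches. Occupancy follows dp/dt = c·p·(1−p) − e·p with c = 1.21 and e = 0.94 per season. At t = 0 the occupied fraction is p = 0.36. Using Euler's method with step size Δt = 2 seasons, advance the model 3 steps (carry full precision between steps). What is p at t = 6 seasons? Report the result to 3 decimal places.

0.226

Update rule: p ← p + [c·p·(1−p) − e·p]·Δt with Δt = 2.
t = 2: p = 0.36000 + (-0.11923) = 0.24077
t = 4: p = 0.24077 + (-0.01027) = 0.23050
t = 6: p = 0.23050 + (-0.00410) = 0.22639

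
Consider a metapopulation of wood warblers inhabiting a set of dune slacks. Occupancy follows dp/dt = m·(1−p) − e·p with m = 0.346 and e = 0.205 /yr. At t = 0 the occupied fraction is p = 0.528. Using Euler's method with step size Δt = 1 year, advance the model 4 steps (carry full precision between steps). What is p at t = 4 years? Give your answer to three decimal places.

Update rule: p ← p + [m·(1−p) − e·p]·Δt with Δt = 1.
p: 0.52800 → 0.58307  (Δp = +0.05507)
p: 0.58307 → 0.60780  (Δp = +0.02473)
p: 0.60780 → 0.61890  (Δp = +0.01110)
p: 0.61890 → 0.62389  (Δp = +0.00499)

0.624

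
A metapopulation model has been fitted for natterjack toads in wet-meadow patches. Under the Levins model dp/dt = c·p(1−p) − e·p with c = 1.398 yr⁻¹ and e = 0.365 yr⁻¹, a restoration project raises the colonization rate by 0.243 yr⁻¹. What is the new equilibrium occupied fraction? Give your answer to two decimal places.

0.78

Before: p* = 1 − 0.365/1.398 = 0.7389.
After the change, c = 1.641, e = 0.365, so p* = 1 − 0.365/1.641 = 0.7776.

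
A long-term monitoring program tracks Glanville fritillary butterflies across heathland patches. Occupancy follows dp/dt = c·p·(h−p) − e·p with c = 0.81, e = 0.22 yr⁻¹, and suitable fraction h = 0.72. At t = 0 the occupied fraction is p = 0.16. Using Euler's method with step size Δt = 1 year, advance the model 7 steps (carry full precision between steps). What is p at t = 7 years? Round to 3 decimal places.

Update rule: p ← p + [c·p·(h−p) − e·p]·Δt with Δt = 1.
p: 0.16000 → 0.19738  (Δp = +0.03738)
p: 0.19738 → 0.23751  (Δp = +0.04013)
p: 0.23751 → 0.27808  (Δp = +0.04057)
p: 0.27808 → 0.31644  (Δp = +0.03836)
p: 0.31644 → 0.35026  (Δp = +0.03382)
p: 0.35026 → 0.37810  (Δp = +0.02784)
p: 0.37810 → 0.39963  (Δp = +0.02153)

0.400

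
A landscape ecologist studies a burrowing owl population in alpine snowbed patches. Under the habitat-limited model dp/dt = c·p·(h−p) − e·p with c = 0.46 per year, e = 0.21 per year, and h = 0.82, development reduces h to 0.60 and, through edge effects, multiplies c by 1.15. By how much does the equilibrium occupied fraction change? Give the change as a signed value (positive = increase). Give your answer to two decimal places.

Before: p* = h − e/c = 0.82 − 0.21/0.46 = 0.82 − 0.4565 = 0.3635.
After: c = 0.529, e = 0.21, h = 0.60; p* = 0.60 − 0.21/0.529 = 0.2030.
Δp* = 0.2030 − 0.3635 = -0.1605.

-0.16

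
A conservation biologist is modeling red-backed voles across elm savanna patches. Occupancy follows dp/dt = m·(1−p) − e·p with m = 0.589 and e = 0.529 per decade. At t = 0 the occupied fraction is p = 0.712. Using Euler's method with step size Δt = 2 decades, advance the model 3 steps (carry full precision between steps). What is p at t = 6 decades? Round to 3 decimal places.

0.177

Update rule: p ← p + [m·(1−p) − e·p]·Δt with Δt = 2.
t = 2: p = 0.71200 + (-0.41403) = 0.29797
t = 4: p = 0.29797 + (+0.51174) = 0.80971
t = 6: p = 0.80971 + (-0.63252) = 0.17720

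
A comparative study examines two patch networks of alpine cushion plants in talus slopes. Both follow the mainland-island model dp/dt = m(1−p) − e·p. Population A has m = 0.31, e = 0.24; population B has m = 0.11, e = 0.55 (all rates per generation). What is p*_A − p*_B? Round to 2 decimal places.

A: p*_A = m/(m+e) = 0.31/0.5500 = 0.5636.
B: p*_B = 0.11/0.6600 = 0.1667.
p*_A − p*_B = 0.5636 − 0.1667 = 0.3970.

0.40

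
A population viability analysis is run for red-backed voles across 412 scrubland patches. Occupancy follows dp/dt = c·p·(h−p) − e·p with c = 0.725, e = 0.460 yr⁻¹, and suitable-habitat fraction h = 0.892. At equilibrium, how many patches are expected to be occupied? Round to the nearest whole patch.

106

p* = h − e/c = 0.892 − 0.6345 = 0.2575.
Expected occupied patches = N × p* = 412 × 0.2575 = 106.10 ≈ 106.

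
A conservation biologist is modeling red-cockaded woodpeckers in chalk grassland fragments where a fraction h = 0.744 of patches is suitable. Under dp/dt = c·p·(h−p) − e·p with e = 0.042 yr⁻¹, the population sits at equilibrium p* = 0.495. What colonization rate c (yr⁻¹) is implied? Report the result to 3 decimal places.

0.169

At equilibrium c(h−p*) = e, so c = e/(h−p*).
c = 0.042/(0.744 − 0.495) = 0.042/0.2490 = 0.1687.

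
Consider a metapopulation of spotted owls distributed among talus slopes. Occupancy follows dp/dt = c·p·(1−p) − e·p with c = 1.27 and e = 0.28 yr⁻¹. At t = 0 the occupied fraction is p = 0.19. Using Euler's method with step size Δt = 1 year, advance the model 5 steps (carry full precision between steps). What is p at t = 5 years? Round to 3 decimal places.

Update rule: p ← p + [c·p·(1−p) − e·p]·Δt with Δt = 1.
step 1: Δp = +0.14225, p = 0.33225
step 2: Δp = +0.18873, p = 0.52099
step 3: Δp = +0.17106, p = 0.69205
step 4: Δp = +0.07688, p = 0.76893
step 5: Δp = +0.01034, p = 0.77928

0.779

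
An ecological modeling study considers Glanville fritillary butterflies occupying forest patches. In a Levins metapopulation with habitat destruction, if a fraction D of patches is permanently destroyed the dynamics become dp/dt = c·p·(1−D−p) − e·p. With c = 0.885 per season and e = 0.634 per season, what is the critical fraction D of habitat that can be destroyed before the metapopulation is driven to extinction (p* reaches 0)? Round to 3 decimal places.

0.284

The nontrivial equilibrium is p* = (1−D) − e/c; extinction occurs when this hits zero.
So D_crit = 1 − e/c = 1 − 0.634/0.885 = 1 − 0.7164 = 0.2836.
Note this equals the original equilibrium occupancy — the Levins extinction-debt result.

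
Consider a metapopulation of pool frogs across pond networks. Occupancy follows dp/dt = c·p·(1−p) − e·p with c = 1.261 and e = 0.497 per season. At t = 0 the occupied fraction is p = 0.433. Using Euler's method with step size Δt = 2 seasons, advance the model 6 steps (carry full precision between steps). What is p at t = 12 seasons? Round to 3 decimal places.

Update rule: p ← p + [c·p·(1−p) − e·p]·Δt with Δt = 2.
step 1: Δp = +0.18878, p = 0.62178
step 2: Δp = -0.02495, p = 0.59683
step 3: Δp = +0.01360, p = 0.61043
step 4: Δp = -0.00703, p = 0.60340
step 5: Δp = +0.00375, p = 0.60715
step 6: Δp = -0.00197, p = 0.60519

0.605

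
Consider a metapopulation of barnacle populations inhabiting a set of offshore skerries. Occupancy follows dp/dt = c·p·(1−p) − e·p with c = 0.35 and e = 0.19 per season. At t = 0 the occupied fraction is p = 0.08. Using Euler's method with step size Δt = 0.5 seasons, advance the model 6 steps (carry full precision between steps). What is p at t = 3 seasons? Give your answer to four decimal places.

0.1158

Update rule: p ← p + [c·p·(1−p) − e·p]·Δt with Δt = 0.5.
  1  |  dp/dt·Δt = +0.005280  |  p_1 = 0.085280
  2  |  dp/dt·Δt = +0.005550  |  p_2 = 0.090830
  3  |  dp/dt·Δt = +0.005823  |  p_3 = 0.096652
  4  |  dp/dt·Δt = +0.006097  |  p_4 = 0.102750
  5  |  dp/dt·Δt = +0.006372  |  p_5 = 0.109122
  6  |  dp/dt·Δt = +0.006646  |  p_6 = 0.115768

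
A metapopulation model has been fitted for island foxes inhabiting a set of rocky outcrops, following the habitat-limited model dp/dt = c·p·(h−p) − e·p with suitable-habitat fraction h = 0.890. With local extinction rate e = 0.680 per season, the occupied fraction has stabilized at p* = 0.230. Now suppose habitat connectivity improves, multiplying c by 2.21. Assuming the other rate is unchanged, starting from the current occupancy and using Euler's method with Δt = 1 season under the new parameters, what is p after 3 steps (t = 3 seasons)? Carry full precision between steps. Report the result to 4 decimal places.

0.5939

Balance c(h−p*) = e gives c = e/(0.89 − 0.23000) = 0.680/0.66000 = 1.03030.
Starting from p₀ = 0.23000; update p ← p + (dp/dt)·Δt with the new parameters.
step 1: Δp = +0.18924, p = 0.41924
step 2: Δp = +0.16430, p = 0.58354
step 3: Δp = +0.01038, p = 0.59393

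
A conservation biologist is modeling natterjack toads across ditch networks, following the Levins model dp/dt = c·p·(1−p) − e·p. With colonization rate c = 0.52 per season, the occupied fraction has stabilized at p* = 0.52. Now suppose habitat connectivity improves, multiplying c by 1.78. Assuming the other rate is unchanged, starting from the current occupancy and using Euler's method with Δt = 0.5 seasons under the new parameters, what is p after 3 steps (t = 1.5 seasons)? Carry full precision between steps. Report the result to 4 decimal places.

Balance c(1−p*) = e gives e = 0.52×(1 − 0.52000) = 0.24960.
Starting from p₀ = 0.52000; update p ← p + (dp/dt)·Δt with the new parameters.
  1  |  dp/dt·Δt = +0.050619  |  p_1 = 0.570619
  2  |  dp/dt·Δt = +0.042179  |  p_2 = 0.612798
  3  |  dp/dt·Δt = +0.033335  |  p_3 = 0.646132

0.6461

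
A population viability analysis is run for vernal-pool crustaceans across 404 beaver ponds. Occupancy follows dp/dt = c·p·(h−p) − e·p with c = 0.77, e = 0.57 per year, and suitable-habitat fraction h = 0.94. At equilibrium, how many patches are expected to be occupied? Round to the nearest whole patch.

p* = h − e/c = 0.94 − 0.7403 = 0.1997.
Expected occupied patches = N × p* = 404 × 0.1997 = 80.70 ≈ 81.

81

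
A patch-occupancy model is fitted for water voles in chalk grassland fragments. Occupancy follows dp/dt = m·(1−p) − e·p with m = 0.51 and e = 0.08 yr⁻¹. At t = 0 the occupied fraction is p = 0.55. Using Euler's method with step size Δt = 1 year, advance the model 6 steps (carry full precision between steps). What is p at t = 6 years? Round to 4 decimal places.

0.8629

Update rule: p ← p + [m·(1−p) − e·p]·Δt with Δt = 1.
p: 0.55000 → 0.73550  (Δp = +0.18550)
p: 0.73550 → 0.81156  (Δp = +0.07605)
p: 0.81156 → 0.84274  (Δp = +0.03118)
p: 0.84274 → 0.85552  (Δp = +0.01278)
p: 0.85552 → 0.86076  (Δp = +0.00524)
p: 0.86076 → 0.86291  (Δp = +0.00215)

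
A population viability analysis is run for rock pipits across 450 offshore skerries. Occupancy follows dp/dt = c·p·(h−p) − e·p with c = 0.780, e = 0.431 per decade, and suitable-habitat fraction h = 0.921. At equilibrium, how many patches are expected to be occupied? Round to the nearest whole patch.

166

p* = h − e/c = 0.921 − 0.5526 = 0.3684.
Expected occupied patches = N × p* = 450 × 0.3684 = 165.80 ≈ 166.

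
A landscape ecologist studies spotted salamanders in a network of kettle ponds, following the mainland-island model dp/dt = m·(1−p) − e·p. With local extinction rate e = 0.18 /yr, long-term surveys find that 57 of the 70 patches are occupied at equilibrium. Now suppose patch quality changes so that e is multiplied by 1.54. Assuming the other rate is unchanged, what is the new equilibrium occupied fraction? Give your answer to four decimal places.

Observed p* = 57/70 = 0.81429.
Balance m(1−p*) = e·p* gives m = e·p*/(1−p*) = 0.18×0.81429/0.18571 = 0.78925.
New p* = m/(m+e) = 0.78925/(0.78925+0.27720) = 0.74007.

0.7401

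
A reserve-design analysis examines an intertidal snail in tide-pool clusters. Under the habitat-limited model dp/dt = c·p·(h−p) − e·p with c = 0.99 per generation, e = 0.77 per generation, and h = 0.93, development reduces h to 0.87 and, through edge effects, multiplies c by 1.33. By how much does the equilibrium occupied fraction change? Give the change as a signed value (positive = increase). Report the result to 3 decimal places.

0.133

Before: p* = h − e/c = 0.93 − 0.77/0.99 = 0.93 − 0.7778 = 0.1522.
After: c = 1.3167, e = 0.77, h = 0.87; p* = 0.87 − 0.77/1.3167 = 0.2852.
Δp* = 0.2852 − 0.1522 = +0.1330.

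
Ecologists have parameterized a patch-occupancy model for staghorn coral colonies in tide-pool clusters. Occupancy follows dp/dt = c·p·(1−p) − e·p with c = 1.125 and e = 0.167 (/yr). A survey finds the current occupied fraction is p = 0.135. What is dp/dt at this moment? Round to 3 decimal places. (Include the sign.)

Colonization term: c·p·(1−p) = 1.125×0.135×0.8650 = 0.13137.
Extinction term: e·p = 0.02255.
dp/dt = 0.13137 − 0.02255 = 0.10883.

0.109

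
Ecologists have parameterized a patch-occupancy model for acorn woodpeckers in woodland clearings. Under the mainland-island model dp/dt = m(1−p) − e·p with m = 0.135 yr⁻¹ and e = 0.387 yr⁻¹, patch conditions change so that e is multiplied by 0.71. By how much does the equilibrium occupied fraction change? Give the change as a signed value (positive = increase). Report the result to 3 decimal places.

Before: p* = 0.135/(0.135+0.387) = 0.2586.
After: m = 0.135, e = 0.27477; p* = 0.135/0.4098 = 0.3295.
Δp* = 0.3295 − 0.2586 = +0.0708.

0.071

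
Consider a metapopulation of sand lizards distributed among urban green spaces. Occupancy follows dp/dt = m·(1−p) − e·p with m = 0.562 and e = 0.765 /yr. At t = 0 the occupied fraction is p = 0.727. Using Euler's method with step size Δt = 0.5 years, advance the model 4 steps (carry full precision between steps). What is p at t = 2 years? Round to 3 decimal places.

0.427

Update rule: p ← p + [m·(1−p) − e·p]·Δt with Δt = 0.5.
  1  |  dp/dt·Δt = -0.201364  |  p_1 = 0.525636
  2  |  dp/dt·Δt = -0.067759  |  p_2 = 0.457876
  3  |  dp/dt·Δt = -0.022801  |  p_3 = 0.435075
  4  |  dp/dt·Δt = -0.007673  |  p_4 = 0.427403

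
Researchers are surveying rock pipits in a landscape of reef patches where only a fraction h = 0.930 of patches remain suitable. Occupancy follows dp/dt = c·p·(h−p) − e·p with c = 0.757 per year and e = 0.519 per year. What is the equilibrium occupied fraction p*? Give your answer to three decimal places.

0.244

Setting dp/dt = 0 and dividing by p* gives c·(h−p*) = e.
So p* = h − e/c = 0.930 − 0.519/0.757 = 0.930 − 0.6856 = 0.2444.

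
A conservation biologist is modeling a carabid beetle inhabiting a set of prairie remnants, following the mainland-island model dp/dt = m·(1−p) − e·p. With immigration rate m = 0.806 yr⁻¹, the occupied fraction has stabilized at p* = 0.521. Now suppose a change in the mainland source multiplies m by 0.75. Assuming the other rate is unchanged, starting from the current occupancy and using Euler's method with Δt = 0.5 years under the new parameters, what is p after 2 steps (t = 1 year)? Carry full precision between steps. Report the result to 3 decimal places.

0.457

Balance m(1−p*) = e·p* gives e = m(1−p*)/p* = 0.806×0.47900/0.52100 = 0.74102.
Starting from p₀ = 0.52100; update p ← p + (dp/dt)·Δt with the new parameters.
p: 0.52100 → 0.47274  (Δp = -0.04826)
p: 0.47274 → 0.45695  (Δp = -0.01579)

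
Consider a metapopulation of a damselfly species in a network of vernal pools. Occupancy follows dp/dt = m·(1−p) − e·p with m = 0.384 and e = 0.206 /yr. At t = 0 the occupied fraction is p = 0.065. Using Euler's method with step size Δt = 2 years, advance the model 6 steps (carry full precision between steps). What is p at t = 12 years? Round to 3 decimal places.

0.651

Update rule: p ← p + [m·(1−p) − e·p]·Δt with Δt = 2.
p: 0.06500 → 0.75630  (Δp = +0.69130)
p: 0.75630 → 0.63187  (Δp = -0.12443)
p: 0.63187 → 0.65426  (Δp = +0.02240)
p: 0.65426 → 0.65023  (Δp = -0.00403)
p: 0.65023 → 0.65096  (Δp = +0.00073)
p: 0.65096 → 0.65083  (Δp = -0.00013)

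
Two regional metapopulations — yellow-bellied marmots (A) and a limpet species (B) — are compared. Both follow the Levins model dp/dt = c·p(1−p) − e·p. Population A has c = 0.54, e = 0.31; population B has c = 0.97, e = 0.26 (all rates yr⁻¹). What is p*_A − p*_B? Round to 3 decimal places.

A: p*_A = 1 − 0.31/0.54 = 0.4259.
B: p*_B = 1 − 0.26/0.97 = 0.7320.
p*_A − p*_B = 0.4259 − 0.7320 = -0.3060.

-0.306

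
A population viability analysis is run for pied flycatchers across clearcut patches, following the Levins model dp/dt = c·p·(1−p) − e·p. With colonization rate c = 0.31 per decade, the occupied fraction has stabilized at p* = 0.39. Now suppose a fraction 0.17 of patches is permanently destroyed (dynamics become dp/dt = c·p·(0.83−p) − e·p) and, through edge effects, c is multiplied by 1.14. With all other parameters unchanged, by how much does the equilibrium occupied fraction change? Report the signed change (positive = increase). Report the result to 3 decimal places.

-0.095

Balance c(1−p*) = e gives e = 0.31×(1 − 0.39000) = 0.18910.
New p* = 0.83 − e/c = 0.83 − 0.18910/0.35340 = 0.29491.
Δp* = 0.29491 − 0.39000 = -0.09509.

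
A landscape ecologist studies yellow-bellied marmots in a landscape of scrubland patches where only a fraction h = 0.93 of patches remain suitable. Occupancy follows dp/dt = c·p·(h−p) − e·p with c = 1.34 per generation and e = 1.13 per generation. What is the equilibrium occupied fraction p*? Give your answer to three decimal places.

Setting dp/dt = 0 and dividing by p* gives c·(h−p*) = e.
So p* = h − e/c = 0.93 − 1.13/1.34 = 0.93 − 0.8433 = 0.0867.

0.087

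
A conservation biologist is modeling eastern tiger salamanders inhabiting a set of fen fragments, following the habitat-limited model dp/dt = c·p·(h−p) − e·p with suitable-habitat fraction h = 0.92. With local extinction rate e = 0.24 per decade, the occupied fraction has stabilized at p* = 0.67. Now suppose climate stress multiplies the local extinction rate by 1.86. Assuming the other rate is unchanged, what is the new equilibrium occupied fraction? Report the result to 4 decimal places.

0.4550

Balance c(h−p*) = e gives c = e/(0.92 − 0.67000) = 0.24/0.25000 = 0.96000.
New p* = 0.92 − e/c = 0.92 − 0.44640/0.96000 = 0.45500.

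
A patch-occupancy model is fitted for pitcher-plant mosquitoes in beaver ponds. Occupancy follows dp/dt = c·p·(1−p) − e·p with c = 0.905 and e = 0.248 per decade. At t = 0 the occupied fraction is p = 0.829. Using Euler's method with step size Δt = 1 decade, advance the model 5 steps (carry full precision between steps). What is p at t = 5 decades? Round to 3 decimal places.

Update rule: p ← p + [c·p·(1−p) − e·p]·Δt with Δt = 1.
p: 0.82900 → 0.75170  (Δp = -0.07730)
p: 0.75170 → 0.73419  (Δp = -0.01751)
p: 0.73419 → 0.72873  (Δp = -0.00547)
p: 0.72873 → 0.72691  (Δp = -0.00182)
p: 0.72691 → 0.72629  (Δp = -0.00062)

0.726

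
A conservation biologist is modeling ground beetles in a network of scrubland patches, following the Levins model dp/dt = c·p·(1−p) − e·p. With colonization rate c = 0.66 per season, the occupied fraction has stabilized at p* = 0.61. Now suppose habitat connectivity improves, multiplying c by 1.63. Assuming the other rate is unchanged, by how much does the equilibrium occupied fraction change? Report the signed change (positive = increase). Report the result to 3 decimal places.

Balance c(1−p*) = e gives e = 0.66×(1 − 0.61000) = 0.25740.
New p* = 1 − e/c = 1 − 0.25740/1.07580 = 0.76074.
Δp* = 0.76074 − 0.61000 = +0.15074.

0.151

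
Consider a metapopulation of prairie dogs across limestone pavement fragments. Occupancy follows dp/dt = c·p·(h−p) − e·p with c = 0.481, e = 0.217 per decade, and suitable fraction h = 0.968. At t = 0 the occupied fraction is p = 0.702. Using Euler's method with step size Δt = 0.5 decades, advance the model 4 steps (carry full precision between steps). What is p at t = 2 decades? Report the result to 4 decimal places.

Update rule: p ← p + [c·p·(h−p) − e·p]·Δt with Δt = 0.5.
p: 0.70200 → 0.67074  (Δp = -0.03126)
p: 0.67074 → 0.64592  (Δp = -0.02482)
p: 0.64592 → 0.62587  (Δp = -0.02005)
p: 0.62587 → 0.60946  (Δp = -0.01641)

0.6095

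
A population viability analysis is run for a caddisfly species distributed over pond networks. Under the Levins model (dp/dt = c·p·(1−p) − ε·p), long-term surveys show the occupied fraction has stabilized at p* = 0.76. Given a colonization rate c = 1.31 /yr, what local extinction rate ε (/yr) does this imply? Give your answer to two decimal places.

0.31

At equilibrium c(1−p*) = ε.
ε = 1.31 × (1 − 0.76) = 1.31 × 0.2400 = 0.3144.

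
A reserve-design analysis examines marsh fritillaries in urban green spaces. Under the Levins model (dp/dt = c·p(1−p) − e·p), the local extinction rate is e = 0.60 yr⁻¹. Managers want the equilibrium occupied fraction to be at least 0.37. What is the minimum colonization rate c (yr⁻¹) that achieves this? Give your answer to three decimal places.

0.952

p* = 1 − e/c ≥ 0.37 requires e/c ≤ 0.6300, i.e. c ≥ e/0.6300.
c_min = 0.60/0.6300 = 0.9524.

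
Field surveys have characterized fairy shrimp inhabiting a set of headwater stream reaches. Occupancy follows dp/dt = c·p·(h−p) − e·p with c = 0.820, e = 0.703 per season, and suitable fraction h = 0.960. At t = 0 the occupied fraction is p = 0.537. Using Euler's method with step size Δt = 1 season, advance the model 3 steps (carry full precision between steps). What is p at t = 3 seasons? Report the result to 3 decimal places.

Update rule: p ← p + [c·p·(h−p) − e·p]·Δt with Δt = 1.
t = 1: p = 0.53700 + (-0.19125) = 0.34575
t = 2: p = 0.34575 + (-0.06891) = 0.27684
t = 3: p = 0.27684 + (-0.03953) = 0.23730

0.237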